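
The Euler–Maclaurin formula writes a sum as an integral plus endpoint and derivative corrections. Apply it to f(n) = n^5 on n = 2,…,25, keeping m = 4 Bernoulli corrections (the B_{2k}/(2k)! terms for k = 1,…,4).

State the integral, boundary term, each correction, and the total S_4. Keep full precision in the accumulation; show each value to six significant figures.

S_4 ≈ 4.57356e+07

Integral: ∫_2^25 x^5 dx = 4.06901e+07.
½[f(2) + f(25)] = ½[32.0000 + 9.76562e+06] = 4.88283e+06.
So far: 4.55729e+07.
k=1: B_{2}/(2)! × [f^{(1)}(25) − f^{(1)}(2)] = 1/12 × (1.95312e+06 − 80.0000) = 162754.
Running total after k=1: 4.57357e+07.
k=2: B_{4}/(4)! × [f^{(3)}(25) − f^{(3)}(2)] = −1/720 × (37500.0 − 240.000) = -51.7500.
Running total after k=2: 4.57356e+07.
k=3: B_{6}/(6)! × [f^{(5)}(25) − f^{(5)}(2)] = 1/30240 × (120.000 − 120.000) = 0.00000.
Running total after k=3: 4.57356e+07.
k=4: B_{8}/(8)! × [f^{(7)}(25) − f^{(7)}(2)] = −1/1209600 × (0.00000 − 0.00000) = 0.00000.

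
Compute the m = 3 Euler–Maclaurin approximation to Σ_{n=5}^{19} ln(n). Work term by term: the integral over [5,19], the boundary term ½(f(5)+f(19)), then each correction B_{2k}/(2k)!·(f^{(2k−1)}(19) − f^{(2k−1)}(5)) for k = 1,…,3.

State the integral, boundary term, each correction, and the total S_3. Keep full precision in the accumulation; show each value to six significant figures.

Integral: ∫_5^19 ln(x) dx = 33.8972.
Boundary: ½(f(5) + f(19)) = ½(1.60944 + 2.94444) = 2.27694.
Running total after boundary: 36.1741.
Order-1 term: 1/12 · (0.0526316 − 0.200000) = -0.0122807.
After k=1: 36.1618.
Order-2 term: −1/720 · (0.000291588 − 0.0160000) = 2.18172e-05.
After k=2: 36.1618.
Order-3 term: 1/30240 · (9.69267e-06 − 0.00768000) = -2.53648e-07.

S_3 ≈ 36.1618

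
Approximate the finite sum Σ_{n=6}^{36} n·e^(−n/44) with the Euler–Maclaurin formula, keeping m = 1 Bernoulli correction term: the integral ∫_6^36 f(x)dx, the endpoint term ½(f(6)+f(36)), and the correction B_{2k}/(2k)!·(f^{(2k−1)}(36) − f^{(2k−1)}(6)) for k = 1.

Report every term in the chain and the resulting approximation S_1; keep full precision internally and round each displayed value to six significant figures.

Integral: ∫_6^36 x·e^(−x/44) dx = 366.415.
Boundary: ½(f(6) + f(36)) = ½(5.23515 + 15.8844) = 10.5598.
Integral + boundary = 376.975.
Order-1 term: 1/12 · (0.0802242 − 0.753545) = -0.0561100.

S_1 ≈ 376.919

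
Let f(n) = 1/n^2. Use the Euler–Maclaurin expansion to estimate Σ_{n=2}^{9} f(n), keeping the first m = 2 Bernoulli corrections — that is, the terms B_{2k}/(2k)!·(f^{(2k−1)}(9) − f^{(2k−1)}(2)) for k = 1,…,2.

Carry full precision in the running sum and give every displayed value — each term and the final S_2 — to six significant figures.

S_2 ≈ 0.539625

∫_2^9 1/x^2 dx evaluates to 0.388889.
½[f(2) + f(9)] = ½[0.250000 + 0.0123457] = 0.131173.
So far: 0.520062.
Correction k=1: B_{2}/2! · (f^{(1)}(9) − f^{(1)}(2)) = 1/12 · (-0.00274348 − (-0.250000)) = 0.0206047.
After k=1: 0.540666.
Correction k=2: B_{4}/4! · (f^{(3)}(9) − f^{(3)}(2)) = −1/720 · (-0.000406442 − (-0.750000)) = -0.00104110.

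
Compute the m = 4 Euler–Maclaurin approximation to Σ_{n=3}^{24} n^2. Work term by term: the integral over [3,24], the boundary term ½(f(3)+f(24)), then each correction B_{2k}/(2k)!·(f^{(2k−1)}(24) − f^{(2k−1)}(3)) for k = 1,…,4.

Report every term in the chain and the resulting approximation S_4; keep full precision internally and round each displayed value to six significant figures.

Integral: ∫_3^24 x^2 dx = 4599.00.
½[f(3) + f(24)] = ½[9.00000 + 576.000] = 292.500.
So far: 4891.50.
Order-1 term: 1/12 · (48.0000 − 6.00000) = 3.50000.
Running total after k=1: 4895.00.
Order-2 term: −1/720 · (0.00000 − 0.00000) = 0.00000.
Running total after k=2: 4895.00.
Order-3 term: 1/30240 · (0.00000 − 0.00000) = 0.00000.
Running total after k=3: 4895.00.
Order-4 term: −1/1209600 · (0.00000 − 0.00000) = 0.00000.

S_4 ≈ 4895.00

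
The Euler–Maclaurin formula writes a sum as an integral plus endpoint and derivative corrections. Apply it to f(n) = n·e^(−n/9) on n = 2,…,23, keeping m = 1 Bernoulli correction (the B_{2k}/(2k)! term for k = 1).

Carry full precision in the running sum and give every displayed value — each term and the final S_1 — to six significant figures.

The integral term ∫_2^23 x·e^(−x/9) dx = 56.9101.
Endpoint term: (f(2) + f(23))/2 = (1.60147 + 1.78593)/2 = 1.69370.
So far: 58.6038.
Order-1 term: 1/12 · (-0.120787 − 0.622796) = -0.0619653.

S_1 ≈ 58.5418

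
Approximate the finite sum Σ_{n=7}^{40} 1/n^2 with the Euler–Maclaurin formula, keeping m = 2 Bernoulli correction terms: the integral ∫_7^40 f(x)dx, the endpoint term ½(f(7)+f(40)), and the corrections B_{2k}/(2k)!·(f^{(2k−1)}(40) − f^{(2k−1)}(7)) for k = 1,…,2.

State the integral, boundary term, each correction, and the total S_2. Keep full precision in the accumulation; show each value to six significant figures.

Integral: ∫_7^40 1/x^2 dx = 0.117857.
Boundary: ½(f(7) + f(40)) = ½(0.0204082 + 0.000625000) = 0.0105166.
So far: 0.128374.
Correction k=1: B_{2}/2! · (f^{(1)}(40) − f^{(1)}(7)) = 1/12 · (-3.12500e-05 − (-0.00583090)) = 0.000483304.
Partial sum through k=1: 0.128857.
Correction k=2: B_{4}/4! · (f^{(3)}(40) − f^{(3)}(7)) = −1/720 · (-2.34375e-07 − (-0.00142798)) = -1.98298e-06.

S_2 ≈ 0.128855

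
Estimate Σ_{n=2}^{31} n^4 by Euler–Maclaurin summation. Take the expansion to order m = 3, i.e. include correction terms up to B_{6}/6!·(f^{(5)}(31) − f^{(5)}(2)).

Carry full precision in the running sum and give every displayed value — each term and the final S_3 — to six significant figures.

S_3 ≈ 6.19752e+06

∫_2^31 x^4 dx evaluates to 5.72582e+06.
½[f(2) + f(31)] = ½[16.0000 + 923521] = 461768.
Running total after boundary: 6.18759e+06.
Order-1 term: 1/12 · (119164 − 32.0000) = 9927.67.
Running total after k=1: 6.19752e+06.
Order-2 term: −1/720 · (744.000 − 48.0000) = -0.966667.
Running total after k=2: 6.19752e+06.
Order-3 term: 1/30240 · (0.00000 − 0.00000) = 0.00000.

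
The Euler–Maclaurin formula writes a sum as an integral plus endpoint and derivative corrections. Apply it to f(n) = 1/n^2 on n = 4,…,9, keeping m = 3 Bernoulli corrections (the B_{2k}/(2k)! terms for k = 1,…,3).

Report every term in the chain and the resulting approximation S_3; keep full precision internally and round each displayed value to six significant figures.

S_3 ≈ 0.178657

∫_4^9 1/x^2 dx evaluates to 0.138889.
Endpoint term: (f(4) + f(9))/2 = (0.0625000 + 0.0123457)/2 = 0.0374228.
So far: 0.176312.
Correction k=1: B_{2}/2! · (f^{(1)}(9) − f^{(1)}(4)) = 1/12 · (-0.00274348 − (-0.0312500)) = 0.00237554.
Partial sum through k=1: 0.178687.
Correction k=2: B_{4}/4! · (f^{(3)}(9) − f^{(3)}(4)) = −1/720 · (-0.000406442 − (-0.0234375)) = -3.19876e-05.
Partial sum through k=2: 0.178655.
Correction k=3: B_{6}/6! · (f^{(5)}(9) − f^{(5)}(4)) = 1/30240 · (-0.000150534 − (-0.0439453)) = 1.44824e-06.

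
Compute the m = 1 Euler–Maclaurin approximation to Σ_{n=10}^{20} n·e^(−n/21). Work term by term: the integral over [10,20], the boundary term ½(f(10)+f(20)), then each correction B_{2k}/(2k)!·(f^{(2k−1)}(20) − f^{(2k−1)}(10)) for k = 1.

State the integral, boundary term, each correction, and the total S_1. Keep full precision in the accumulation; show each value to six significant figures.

Integral: ∫_10^20 x·e^(−x/21) dx = 72.1734.
Endpoint term: (f(10) + f(20))/2 = (6.21145 + 7.71643)/2 = 6.96394.
Running total after boundary: 79.1373.
Order-1 term: 1/12 · (0.0183724 − 0.325362) = -0.0255824.

S_1 ≈ 79.1117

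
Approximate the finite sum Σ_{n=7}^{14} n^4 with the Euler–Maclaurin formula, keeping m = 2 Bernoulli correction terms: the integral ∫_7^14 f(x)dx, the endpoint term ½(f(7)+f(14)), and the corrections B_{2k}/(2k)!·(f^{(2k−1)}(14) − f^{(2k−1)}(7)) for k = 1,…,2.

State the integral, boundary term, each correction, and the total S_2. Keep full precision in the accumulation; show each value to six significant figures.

S_2 ≈ 125412

∫_7^14 x^4 dx evaluates to 104203.
½[f(7) + f(14)] = ½[2401.00 + 38416.0] = 20408.5.
Running total after boundary: 124612.
k=1: B_{2}/(2)! × [f^{(1)}(14) − f^{(1)}(7)] = 1/12 × (10976.0 − 1372.00) = 800.333.
Partial sum through k=1: 125412.
k=2: B_{4}/(4)! × [f^{(3)}(14) − f^{(3)}(7)] = −1/720 × (336.000 − 168.000) = -0.233333.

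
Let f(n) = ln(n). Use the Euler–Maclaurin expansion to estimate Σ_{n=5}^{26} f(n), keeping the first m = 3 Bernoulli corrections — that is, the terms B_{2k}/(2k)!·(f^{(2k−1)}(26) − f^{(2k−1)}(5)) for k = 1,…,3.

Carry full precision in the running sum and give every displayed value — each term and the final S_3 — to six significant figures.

∫_5^26 ln(x) dx evaluates to 55.6633.
Boundary: ½(f(5) + f(26)) = ½(1.60944 + 3.25810) = 2.43377.
Running total after boundary: 58.0971.
Order-1 term: 1/12 · (0.0384615 − 0.200000) = -0.0134615.
Partial sum through k=1: 58.0836.
Order-2 term: −1/720 · (0.000113792 − 0.0160000) = 2.20642e-05.
Partial sum through k=2: 58.0836.
Order-3 term: 1/30240 · (2.01997e-06 − 0.00768000) = -2.53901e-07.

S_3 ≈ 58.0836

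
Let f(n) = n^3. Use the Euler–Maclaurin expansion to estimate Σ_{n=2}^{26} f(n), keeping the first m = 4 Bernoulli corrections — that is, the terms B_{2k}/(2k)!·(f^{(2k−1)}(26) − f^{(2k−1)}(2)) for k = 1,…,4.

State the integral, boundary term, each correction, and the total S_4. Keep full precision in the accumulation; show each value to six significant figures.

S_4 ≈ 123200

∫_2^26 x^3 dx evaluates to 114240.
½[f(2) + f(26)] = ½[8.00000 + 17576.0] = 8792.00.
So far: 123032.
Order-1 term: 1/12 · (2028.00 − 12.0000) = 168.000.
After k=1: 123200.
Order-2 term: −1/720 · (6.00000 − 6.00000) = 0.00000.
After k=2: 123200.
Order-3 term: 1/30240 · (0.00000 − 0.00000) = 0.00000.
After k=3: 123200.
Order-4 term: −1/1209600 · (0.00000 − 0.00000) = 0.00000.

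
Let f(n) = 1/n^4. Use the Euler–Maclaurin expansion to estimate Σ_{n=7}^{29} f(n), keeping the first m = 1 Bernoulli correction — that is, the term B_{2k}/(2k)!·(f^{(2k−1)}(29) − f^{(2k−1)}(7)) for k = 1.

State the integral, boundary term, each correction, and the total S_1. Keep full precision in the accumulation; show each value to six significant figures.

S_1 ≈ 0.00118692

The integral term ∫_7^29 1/x^4 dx = 0.000958150.
Boundary: ½(f(7) + f(29)) = ½(0.000416493 + 1.41387e-06) = 0.000208953.
Running total after boundary: 0.00116710.
Order-1 term: 1/12 · (-1.95016e-07 − (-0.000237996)) = 1.98168e-05.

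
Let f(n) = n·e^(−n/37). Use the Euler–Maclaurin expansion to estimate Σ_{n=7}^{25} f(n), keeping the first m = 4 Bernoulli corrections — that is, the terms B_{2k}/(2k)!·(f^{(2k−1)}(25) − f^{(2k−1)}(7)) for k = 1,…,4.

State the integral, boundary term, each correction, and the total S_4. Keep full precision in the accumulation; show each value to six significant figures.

The integral term ∫_7^25 x·e^(−x/37) dx = 180.166.
Endpoint term: (f(7) + f(25))/2 = (5.79341 + 12.7203)/2 = 9.25686.
So far: 189.422.
Order-1 term: 1/12 · (0.165020 − 0.671051) = -0.0421693.
Running total after k=1: 189.380.
Order-2 term: −1/720 · (0.000863875 − 0.00169928) = 1.16028e-06.
Running total after k=2: 189.380.
Order-3 term: 1/30240 · (1.17400e-06 − 2.12446e-06) = -3.14303e-11.
Running total after k=3: 189.380.
Order-4 term: −1/1209600 · (1.25418e-09 − 2.19697e-09) = 7.79421e-16.

S_4 ≈ 189.380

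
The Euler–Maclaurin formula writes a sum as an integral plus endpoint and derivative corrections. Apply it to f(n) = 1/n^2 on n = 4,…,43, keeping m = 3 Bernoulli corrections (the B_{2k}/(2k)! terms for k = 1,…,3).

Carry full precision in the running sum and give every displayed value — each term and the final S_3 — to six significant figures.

∫_4^43 1/x^2 dx evaluates to 0.226744.
½[f(4) + f(43)] = ½[0.0625000 + 0.000540833] = 0.0315204.
So far: 0.258265.
Correction k=1: B_{2}/2! · (f^{(1)}(43) − f^{(1)}(4)) = 1/12 · (-2.51550e-05 − (-0.0312500)) = 0.00260207.
After k=1: 0.260867.
Correction k=2: B_{4}/4! · (f^{(3)}(43) − f^{(3)}(4)) = −1/720 · (-1.63256e-07 − (-0.0234375)) = -3.25519e-05.
After k=2: 0.260834.
Correction k=3: B_{6}/6! · (f^{(5)}(43) − f^{(5)}(4)) = 1/30240 · (-2.64883e-09 − (-0.0439453)) = 1.45322e-06.

S_3 ≈ 0.260836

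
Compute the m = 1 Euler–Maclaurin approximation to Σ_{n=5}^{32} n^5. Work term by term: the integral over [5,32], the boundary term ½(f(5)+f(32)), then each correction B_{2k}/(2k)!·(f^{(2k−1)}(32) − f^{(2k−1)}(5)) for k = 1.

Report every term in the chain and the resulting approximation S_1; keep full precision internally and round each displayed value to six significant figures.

S_1 ≈ 1.96170e+08

Integral: ∫_5^32 x^5 dx = 1.78954e+08.
Boundary: ½(f(5) + f(32)) = ½(3125.00 + 3.35544e+07) = 1.67788e+07.
So far: 1.95733e+08.
Correction k=1: B_{2}/2! · (f^{(1)}(32) − f^{(1)}(5)) = 1/12 · (5.24288e+06 − 3125.00) = 436646.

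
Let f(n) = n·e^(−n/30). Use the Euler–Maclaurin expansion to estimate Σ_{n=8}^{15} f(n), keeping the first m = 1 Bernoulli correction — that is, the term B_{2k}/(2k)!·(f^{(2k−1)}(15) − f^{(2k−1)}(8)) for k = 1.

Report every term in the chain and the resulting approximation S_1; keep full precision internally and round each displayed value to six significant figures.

S_1 ≈ 61.9331

The integral term ∫_8^15 x·e^(−x/30) dx = 54.3419.
½[f(8) + f(15)] = ½[6.12743 + 9.09796] = 7.61269.
Integral + boundary = 61.9546.
Order-1 term: 1/12 · (0.303265 − 0.561681) = -0.0215346.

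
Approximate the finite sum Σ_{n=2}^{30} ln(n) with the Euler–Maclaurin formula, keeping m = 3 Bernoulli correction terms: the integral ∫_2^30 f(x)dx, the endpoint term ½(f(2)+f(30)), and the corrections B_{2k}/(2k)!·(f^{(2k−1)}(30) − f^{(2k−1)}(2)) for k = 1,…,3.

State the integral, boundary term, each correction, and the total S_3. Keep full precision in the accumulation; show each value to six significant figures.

∫_2^30 ln(x) dx evaluates to 72.6496.
½[f(2) + f(30)] = ½[0.693147 + 3.40120] = 2.04717.
Integral + boundary = 74.6968.
Correction k=1: B_{2}/2! · (f^{(1)}(30) − f^{(1)}(2)) = 1/12 · (0.0333333 − 0.500000) = -0.0388889.
Partial sum through k=1: 74.6579.
Correction k=2: B_{4}/4! · (f^{(3)}(30) − f^{(3)}(2)) = −1/720 · (7.40741e-05 − 0.250000) = 0.000347119.
Partial sum through k=2: 74.6583.
Correction k=3: B_{6}/6! · (f^{(5)}(30) − f^{(5)}(2)) = 1/30240 · (9.87654e-07 − 0.750000) = -2.48016e-05.

S_3 ≈ 74.6582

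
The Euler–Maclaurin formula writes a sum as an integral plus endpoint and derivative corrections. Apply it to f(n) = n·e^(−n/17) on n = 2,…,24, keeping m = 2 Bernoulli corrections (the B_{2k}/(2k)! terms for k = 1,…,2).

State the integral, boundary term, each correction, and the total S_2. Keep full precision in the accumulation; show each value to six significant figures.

S_2 ≈ 121.022

Integral: ∫_2^24 x·e^(−x/17) dx = 117.282.
½[f(2) + f(24)] = ½[1.77802 + 5.84911] = 3.81356.
Running total after boundary: 121.096.
Order-1 term: 1/12 · (-0.100352 − 0.784420) = -0.0737311.
Partial sum through k=1: 121.022.
Order-2 term: −1/720 · (0.00133935 − 0.00886657) = 1.04545e-05.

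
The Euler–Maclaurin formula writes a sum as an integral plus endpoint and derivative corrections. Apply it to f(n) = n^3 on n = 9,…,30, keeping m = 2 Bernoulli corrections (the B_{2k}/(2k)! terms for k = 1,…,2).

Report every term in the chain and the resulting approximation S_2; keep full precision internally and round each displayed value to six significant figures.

Integral: ∫_9^30 x^3 dx = 200860.
Boundary: ½(f(9) + f(30)) = ½(729.000 + 27000.0) = 13864.5.
Integral + boundary = 214724.
Correction k=1: B_{2}/2! · (f^{(1)}(30) − f^{(1)}(9)) = 1/12 · (2700.00 − 243.000) = 204.750.
Partial sum through k=1: 214929.
Correction k=2: B_{4}/4! · (f^{(3)}(30) − f^{(3)}(9)) = −1/720 · (6.00000 − 6.00000) = 0.00000.

S_2 ≈ 214929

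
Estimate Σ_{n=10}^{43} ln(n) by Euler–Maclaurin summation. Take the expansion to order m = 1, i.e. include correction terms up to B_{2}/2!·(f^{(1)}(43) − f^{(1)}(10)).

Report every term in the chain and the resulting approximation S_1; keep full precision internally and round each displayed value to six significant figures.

S_1 ≈ 108.731

Integral: ∫_10^43 ln(x) dx = 105.706.
Boundary: ½(f(10) + f(43)) = ½(2.30259 + 3.76120) = 3.03189.
Running total after boundary: 108.738.
Correction k=1: B_{2}/2! · (f^{(1)}(43) − f^{(1)}(10)) = 1/12 · (0.0232558 − 0.100000) = -0.00639535.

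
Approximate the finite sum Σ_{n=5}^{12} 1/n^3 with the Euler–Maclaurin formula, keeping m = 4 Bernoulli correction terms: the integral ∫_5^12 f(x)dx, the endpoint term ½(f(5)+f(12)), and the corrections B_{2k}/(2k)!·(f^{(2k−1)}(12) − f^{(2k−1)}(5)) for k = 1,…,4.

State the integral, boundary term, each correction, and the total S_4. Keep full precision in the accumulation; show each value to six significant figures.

The integral term ∫_5^12 1/x^3 dx = 0.0165278.
Boundary: ½(f(5) + f(12)) = ½(0.00800000 + 0.000578704) = 0.00428935.
So far: 0.0208171.
Correction k=1: B_{2}/2! · (f^{(1)}(12) − f^{(1)}(5)) = 1/12 · (-0.000144676 − (-0.00480000)) = 0.000387944.
After k=1: 0.0212051.
Correction k=2: B_{4}/4! · (f^{(3)}(12) − f^{(3)}(5)) = −1/720 · (-2.00939e-05 − (-0.00384000)) = -5.30543e-06.
After k=2: 0.0211998.
Correction k=3: B_{6}/6! · (f^{(5)}(12) − f^{(5)}(5)) = 1/30240 · (-5.86071e-06 − (-0.00645120)) = 2.13140e-07.
After k=3: 0.0212000.
Correction k=4: B_{8}/8! · (f^{(7)}(12) − f^{(7)}(5)) = −1/1209600 · (-2.93036e-06 − (-0.0185795)) = -1.53576e-08.

S_4 ≈ 0.0212000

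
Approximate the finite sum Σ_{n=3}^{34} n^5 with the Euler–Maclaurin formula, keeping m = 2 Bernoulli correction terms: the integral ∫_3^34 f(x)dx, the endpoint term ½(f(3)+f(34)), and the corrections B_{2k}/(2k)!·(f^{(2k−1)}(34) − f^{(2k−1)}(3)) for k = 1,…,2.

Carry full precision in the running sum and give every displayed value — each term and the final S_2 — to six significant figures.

S_2 ≈ 2.80742e+08

Integral: ∫_3^34 x^5 dx = 2.57467e+08.
Endpoint term: (f(3) + f(34))/2 = (243.000 + 4.54354e+07)/2 = 2.27178e+07.
So far: 2.80185e+08.
Order-1 term: 1/12 · (6.68168e+06 − 405.000) = 556773.
After k=1: 2.80742e+08.
Order-2 term: −1/720 · (69360.0 − 540.000) = -95.5833.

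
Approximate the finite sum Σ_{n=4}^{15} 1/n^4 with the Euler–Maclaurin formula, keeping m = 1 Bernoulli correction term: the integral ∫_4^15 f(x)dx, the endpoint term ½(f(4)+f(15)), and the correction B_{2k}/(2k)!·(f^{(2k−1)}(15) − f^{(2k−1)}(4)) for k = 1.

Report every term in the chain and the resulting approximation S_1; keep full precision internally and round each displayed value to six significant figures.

S_1 ≈ 0.00739765

∫_4^15 1/x^4 dx evaluates to 0.00510957.
½[f(4) + f(15)] = ½[0.00390625 + 1.97531e-05] = 0.00196300.
Integral + boundary = 0.00707257.
k=1: B_{2}/(2)! × [f^{(1)}(15) − f^{(1)}(4)] = 1/12 × (-5.26749e-06 − (-0.00390625)) = 0.000325082.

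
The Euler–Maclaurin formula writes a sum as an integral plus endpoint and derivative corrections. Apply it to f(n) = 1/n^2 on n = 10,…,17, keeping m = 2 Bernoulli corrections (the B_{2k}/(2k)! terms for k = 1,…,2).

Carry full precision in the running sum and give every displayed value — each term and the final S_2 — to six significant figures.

S_2 ≈ 0.0480390

Integral: ∫_10^17 1/x^2 dx = 0.0411765.
½[f(10) + f(17)] = ½[0.0100000 + 0.00346021] = 0.00673010.
So far: 0.0479066.
Correction k=1: B_{2}/2! · (f^{(1)}(17) − f^{(1)}(10)) = 1/12 · (-0.000407083 − (-0.00200000)) = 0.000132743.
After k=1: 0.0480393.
Correction k=2: B_{4}/4! · (f^{(3)}(17) − f^{(3)}(10)) = −1/720 · (-1.69031e-05 − (-0.000240000)) = -3.09857e-07.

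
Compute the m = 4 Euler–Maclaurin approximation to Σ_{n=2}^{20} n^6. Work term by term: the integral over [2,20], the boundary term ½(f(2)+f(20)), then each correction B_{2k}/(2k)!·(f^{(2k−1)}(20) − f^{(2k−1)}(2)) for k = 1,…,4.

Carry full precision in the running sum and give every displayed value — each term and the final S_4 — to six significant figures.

The integral term ∫_2^20 x^6 dx = 1.82857e+08.
Endpoint term: (f(2) + f(20))/2 = (64.0000 + 6.40000e+07)/2 = 3.20000e+07.
Integral + boundary = 2.14857e+08.
Order-1 term: 1/12 · (1.92000e+07 − 192.000) = 1.59998e+06.
Partial sum through k=1: 2.16457e+08.
Order-2 term: −1/720 · (960000 − 960.000) = -1332.00.
Partial sum through k=2: 2.16456e+08.
Order-3 term: 1/30240 · (14400.0 − 1440.00) = 0.428571.
Partial sum through k=3: 2.16456e+08.
Order-4 term: −1/1209600 · (0.00000 − 0.00000) = 0.00000.

S_4 ≈ 2.16456e+08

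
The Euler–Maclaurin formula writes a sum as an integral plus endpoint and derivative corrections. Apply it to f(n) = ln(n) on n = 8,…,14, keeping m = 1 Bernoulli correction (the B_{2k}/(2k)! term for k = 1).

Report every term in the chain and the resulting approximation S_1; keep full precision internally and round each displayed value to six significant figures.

Integral: ∫_8^14 ln(x) dx = 14.3113.
Boundary: ½(f(8) + f(14)) = ½(2.07944 + 2.63906) = 2.35925.
So far: 16.6705.
Correction k=1: B_{2}/2! · (f^{(1)}(14) − f^{(1)}(8)) = 1/12 · (0.0714286 − 0.125000) = -0.00446429.

S_1 ≈ 16.6661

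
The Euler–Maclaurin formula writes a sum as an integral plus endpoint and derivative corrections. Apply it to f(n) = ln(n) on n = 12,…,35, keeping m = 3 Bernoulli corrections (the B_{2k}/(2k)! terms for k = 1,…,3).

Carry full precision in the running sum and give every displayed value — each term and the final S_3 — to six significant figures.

S_3 ≈ 74.6339

∫_12^35 ln(x) dx evaluates to 71.6183.
½[f(12) + f(35)] = ½[2.48491 + 3.55535] = 3.02013.
Running total after boundary: 74.6384.
Order-1 term: 1/12 · (0.0285714 − 0.0833333) = -0.00456349.
Running total after k=1: 74.6339.
Order-2 term: −1/720 · (4.66472e-05 − 0.00115741) = 1.54272e-06.
Running total after k=2: 74.6339.
Order-3 term: 1/30240 · (4.56952e-07 − 9.64506e-05) = -3.17439e-09.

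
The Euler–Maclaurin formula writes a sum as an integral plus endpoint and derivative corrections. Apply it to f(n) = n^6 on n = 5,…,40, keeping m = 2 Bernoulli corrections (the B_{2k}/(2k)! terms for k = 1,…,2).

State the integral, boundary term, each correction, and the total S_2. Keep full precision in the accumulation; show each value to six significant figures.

Integral: ∫_5^40 x^6 dx = 2.34057e+10.
Boundary: ½(f(5) + f(40)) = ½(15625.0 + 4.09600e+09) = 2.04801e+09.
Running total after boundary: 2.54537e+10.
Order-1 term: 1/12 · (6.14400e+08 − 18750.0) = 5.11984e+07.
Partial sum through k=1: 2.55049e+10.
Order-2 term: −1/720 · (7.68000e+06 − 15000.0) = -10645.8.

S_2 ≈ 2.55049e+10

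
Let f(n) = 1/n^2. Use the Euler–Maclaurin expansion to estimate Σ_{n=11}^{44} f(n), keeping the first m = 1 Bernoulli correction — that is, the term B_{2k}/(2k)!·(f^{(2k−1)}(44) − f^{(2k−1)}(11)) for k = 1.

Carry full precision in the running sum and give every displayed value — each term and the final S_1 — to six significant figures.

The integral term ∫_11^44 1/x^2 dx = 0.0681818.
Endpoint term: (f(11) + f(44))/2 = (0.00826446 + 0.000516529)/2 = 0.00439050.
So far: 0.0725723.
Order-1 term: 1/12 · (-2.34786e-05 − (-0.00150263)) = 0.000123263.

S_1 ≈ 0.0726956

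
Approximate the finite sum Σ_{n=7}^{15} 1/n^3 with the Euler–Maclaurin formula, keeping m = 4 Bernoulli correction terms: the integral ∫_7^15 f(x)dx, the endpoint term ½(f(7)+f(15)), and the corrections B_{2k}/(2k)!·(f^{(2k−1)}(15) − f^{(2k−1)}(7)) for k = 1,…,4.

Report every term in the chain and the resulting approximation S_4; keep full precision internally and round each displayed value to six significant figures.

The integral term ∫_7^15 1/x^3 dx = 0.00798186.
Boundary: ½(f(7) + f(15)) = ½(0.00291545 + 0.000296296) = 0.00160587.
Integral + boundary = 0.00958773.
Order-1 term: 1/12 · (-5.92593e-05 − (-0.00124948)) = 9.91850e-05.
Running total after k=1: 0.00968692.
Order-2 term: −1/720 · (-5.26749e-06 − (-0.000509992)) = -7.01006e-07.
Running total after k=2: 0.00968622.
Order-3 term: 1/30240 · (-9.83265e-07 − (-0.000437136)) = 1.44230e-08.
Running total after k=3: 0.00968623.
Order-4 term: −1/1209600 · (-3.14645e-07 − (-0.000642322)) = -5.30760e-10.

S_4 ≈ 0.00968623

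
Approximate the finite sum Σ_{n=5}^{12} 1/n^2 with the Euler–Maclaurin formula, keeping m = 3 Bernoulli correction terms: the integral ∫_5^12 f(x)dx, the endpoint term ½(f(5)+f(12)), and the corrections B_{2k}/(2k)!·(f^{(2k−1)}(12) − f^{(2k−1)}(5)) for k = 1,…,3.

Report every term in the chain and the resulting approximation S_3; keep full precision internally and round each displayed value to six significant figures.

S_3 ≈ 0.141366

Integral: ∫_5^12 1/x^2 dx = 0.116667.
Endpoint term: (f(5) + f(12))/2 = (0.0400000 + 0.00694444)/2 = 0.0234722.
Running total after boundary: 0.140139.
Order-1 term: 1/12 · (-0.00115741 − (-0.0160000)) = 0.00123688.
Running total after k=1: 0.141376.
Order-2 term: −1/720 · (-9.64506e-05 − (-0.00768000)) = -1.05327e-05.
Running total after k=2: 0.141365.
Order-3 term: 1/30240 · (-2.00939e-05 − (-0.00921600)) = 3.04097e-07.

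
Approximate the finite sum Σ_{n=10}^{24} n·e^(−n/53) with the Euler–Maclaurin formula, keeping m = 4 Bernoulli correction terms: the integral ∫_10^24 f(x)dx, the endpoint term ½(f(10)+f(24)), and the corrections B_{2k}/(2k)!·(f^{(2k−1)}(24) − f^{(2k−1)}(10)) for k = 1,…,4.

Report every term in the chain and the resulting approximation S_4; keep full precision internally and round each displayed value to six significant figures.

Integral: ∫_10^24 x·e^(−x/53) dx = 170.060.
½[f(10) + f(24)] = ½[8.28052 + 15.2598] = 11.7702.
So far: 181.830.
Correction k=1: B_{2}/2! · (f^{(1)}(24) − f^{(1)}(10)) = 1/12 · (0.347905 − 0.671816) = -0.0269926.
After k=1: 181.803.
Correction k=2: B_{4}/4! · (f^{(3)}(24) − f^{(3)}(10)) = −1/720 · (0.000576560 − 0.000828736) = 3.50245e-07.
After k=2: 181.803.
Correction k=3: B_{6}/6! · (f^{(5)}(24) − f^{(5)}(10)) = 1/30240 · (3.66417e-07 − 5.04915e-07) = -4.57996e-12.
After k=3: 181.803.
Correction k=4: B_{8}/8! · (f^{(7)}(24) − f^{(7)}(10)) = −1/1209600 · (1.87818e-10 − 2.54468e-10) = 5.51013e-17.

S_4 ≈ 181.803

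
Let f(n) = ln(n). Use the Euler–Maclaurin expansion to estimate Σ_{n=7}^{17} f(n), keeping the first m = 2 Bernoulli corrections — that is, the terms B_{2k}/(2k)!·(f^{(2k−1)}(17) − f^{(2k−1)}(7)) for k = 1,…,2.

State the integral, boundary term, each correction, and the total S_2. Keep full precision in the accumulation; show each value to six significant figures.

∫_7^17 ln(x) dx evaluates to 24.5433.
½[f(7) + f(17)] = ½[1.94591 + 2.83321] = 2.38956.
So far: 26.9328.
k=1: B_{2}/(2)! × [f^{(1)}(17) − f^{(1)}(7)] = 1/12 × (0.0588235 − 0.142857) = -0.00700280.
After k=1: 26.9258.
k=2: B_{4}/(4)! × [f^{(3)}(17) − f^{(3)}(7)] = −1/720 × (0.000407083 − 0.00583090) = 7.53308e-06.

S_2 ≈ 26.9258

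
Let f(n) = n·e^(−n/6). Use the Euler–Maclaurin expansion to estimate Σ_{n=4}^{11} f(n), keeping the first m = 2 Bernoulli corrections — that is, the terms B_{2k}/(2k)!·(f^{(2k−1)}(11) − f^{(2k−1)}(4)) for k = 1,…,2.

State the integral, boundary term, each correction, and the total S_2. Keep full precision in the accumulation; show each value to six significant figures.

S_2 ≈ 16.3781

Integral: ∫_4^11 x·e^(−x/6) dx = 14.4973.
Endpoint term: (f(4) + f(11))/2 = (2.05367 + 1.75868)/2 = 1.90617.
Integral + boundary = 16.4035.
Order-1 term: 1/12 · (-0.133233 − 0.171139) = -0.0253643.
Running total after k=1: 16.3781.
Order-2 term: −1/720 · (0.00518129 − 0.0332770) = 3.90219e-05.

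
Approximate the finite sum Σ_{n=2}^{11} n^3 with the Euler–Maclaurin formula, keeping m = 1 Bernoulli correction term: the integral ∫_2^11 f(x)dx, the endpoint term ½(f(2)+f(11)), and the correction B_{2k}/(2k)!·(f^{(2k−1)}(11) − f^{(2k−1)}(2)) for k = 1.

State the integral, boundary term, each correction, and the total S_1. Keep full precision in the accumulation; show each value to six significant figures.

The integral term ∫_2^11 x^3 dx = 3656.25.
½[f(2) + f(11)] = ½[8.00000 + 1331.00] = 669.500.
Integral + boundary = 4325.75.
Order-1 term: 1/12 · (363.000 − 12.0000) = 29.2500.

S_1 ≈ 4355.00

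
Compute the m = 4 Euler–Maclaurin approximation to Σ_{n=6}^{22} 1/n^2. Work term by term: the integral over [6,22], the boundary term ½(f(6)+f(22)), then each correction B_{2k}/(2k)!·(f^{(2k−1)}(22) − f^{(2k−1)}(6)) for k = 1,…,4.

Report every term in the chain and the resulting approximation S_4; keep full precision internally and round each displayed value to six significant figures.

S_4 ≈ 0.136886

The integral term ∫_6^22 1/x^2 dx = 0.121212.
½[f(6) + f(22)] = ½[0.0277778 + 0.00206612] = 0.0149219.
So far: 0.136134.
k=1: B_{2}/(2)! × [f^{(1)}(22) − f^{(1)}(6)] = 1/12 × (-0.000187829 − (-0.00925926)) = 0.000755953.
After k=1: 0.136890.
k=2: B_{4}/(4)! × [f^{(3)}(22) − f^{(3)}(6)] = −1/720 × (-4.65691e-06 − (-0.00308642)) = -4.28023e-06.
After k=2: 0.136886.
k=3: B_{6}/(6)! × [f^{(5)}(22) − f^{(5)}(6)] = 1/30240 × (-2.88651e-07 − (-0.00257202)) = 8.50439e-08.
After k=3: 0.136886.
k=4: B_{8}/(8)! × [f^{(7)}(22) − f^{(7)}(6)] = −1/1209600 × (-3.33977e-08 − (-0.00400091)) = -3.30761e-09.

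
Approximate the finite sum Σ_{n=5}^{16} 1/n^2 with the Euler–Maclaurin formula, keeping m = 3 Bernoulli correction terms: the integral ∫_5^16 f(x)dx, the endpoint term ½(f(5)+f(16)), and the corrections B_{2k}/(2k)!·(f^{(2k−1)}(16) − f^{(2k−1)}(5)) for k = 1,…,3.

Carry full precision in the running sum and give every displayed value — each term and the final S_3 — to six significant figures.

∫_5^16 1/x^2 dx evaluates to 0.137500.
½[f(5) + f(16)] = ½[0.0400000 + 0.00390625] = 0.0219531.
Running total after boundary: 0.159453.
k=1: B_{2}/(2)! × [f^{(1)}(16) − f^{(1)}(5)] = 1/12 × (-0.000488281 − (-0.0160000)) = 0.00129264.
After k=1: 0.160746.
k=2: B_{4}/(4)! × [f^{(3)}(16) − f^{(3)}(5)] = −1/720 × (-2.28882e-05 − (-0.00768000)) = -1.06349e-05.
After k=2: 0.160735.
k=3: B_{6}/(6)! × [f^{(5)}(16) − f^{(5)}(5)] = 1/30240 × (-2.68221e-06 − (-0.00921600)) = 3.04673e-07.

S_3 ≈ 0.160735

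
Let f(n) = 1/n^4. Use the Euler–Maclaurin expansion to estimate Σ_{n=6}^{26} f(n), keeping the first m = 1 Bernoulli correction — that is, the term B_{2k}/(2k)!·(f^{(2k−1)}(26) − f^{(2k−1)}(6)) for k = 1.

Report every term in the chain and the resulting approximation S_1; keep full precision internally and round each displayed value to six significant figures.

∫_6^26 1/x^4 dx evaluates to 0.00152424.
Boundary: ½(f(6) + f(26)) = ½(0.000771605 + 2.18830e-06) = 0.000386897.
So far: 0.00191114.
k=1: B_{2}/(2)! × [f^{(1)}(26) − f^{(1)}(6)] = 1/12 × (-3.36661e-07 − (-0.000514403)) = 4.28389e-05.

S_1 ≈ 0.00195398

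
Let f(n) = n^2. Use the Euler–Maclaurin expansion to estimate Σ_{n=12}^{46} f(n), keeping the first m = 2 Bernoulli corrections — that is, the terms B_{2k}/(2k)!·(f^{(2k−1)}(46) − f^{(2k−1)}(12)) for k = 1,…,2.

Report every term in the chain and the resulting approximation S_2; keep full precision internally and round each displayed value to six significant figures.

S_2 ≈ 33005.0

Integral: ∫_12^46 x^2 dx = 31869.3.
Endpoint term: (f(12) + f(46))/2 = (144.000 + 2116.00)/2 = 1130.00.
Integral + boundary = 32999.3.
Correction k=1: B_{2}/2! · (f^{(1)}(46) − f^{(1)}(12)) = 1/12 · (92.0000 − 24.0000) = 5.66667.
After k=1: 33005.0.
Correction k=2: B_{4}/4! · (f^{(3)}(46) − f^{(3)}(12)) = −1/720 · (0.00000 − 0.00000) = 0.00000.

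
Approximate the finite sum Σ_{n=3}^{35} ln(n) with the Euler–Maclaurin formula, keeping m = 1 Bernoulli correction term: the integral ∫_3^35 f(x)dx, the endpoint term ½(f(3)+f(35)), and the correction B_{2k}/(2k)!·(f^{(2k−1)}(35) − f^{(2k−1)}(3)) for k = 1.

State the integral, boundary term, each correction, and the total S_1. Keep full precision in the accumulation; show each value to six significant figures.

The integral term ∫_3^35 ln(x) dx = 89.1413.
Boundary: ½(f(3) + f(35)) = ½(1.09861 + 3.55535) = 2.32698.
Running total after boundary: 91.4683.
Order-1 term: 1/12 · (0.0285714 − 0.333333) = -0.0253968.

S_1 ≈ 91.4429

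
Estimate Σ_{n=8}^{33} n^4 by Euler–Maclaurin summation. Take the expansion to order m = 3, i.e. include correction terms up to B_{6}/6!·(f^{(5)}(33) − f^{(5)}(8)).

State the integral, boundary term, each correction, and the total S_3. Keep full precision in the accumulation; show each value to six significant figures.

The integral term ∫_8^33 x^4 dx = 7.82052e+06.
Boundary: ½(f(8) + f(33)) = ½(4096.00 + 1.18592e+06) = 595008.
Running total after boundary: 8.41553e+06.
k=1: B_{2}/(2)! × [f^{(1)}(33) − f^{(1)}(8)] = 1/12 × (143748 − 2048.00) = 11808.3.
Partial sum through k=1: 8.42734e+06.
k=2: B_{4}/(4)! × [f^{(3)}(33) − f^{(3)}(8)] = −1/720 × (792.000 − 192.000) = -0.833333.
Partial sum through k=2: 8.42734e+06.
k=3: B_{6}/(6)! × [f^{(5)}(33) − f^{(5)}(8)] = 1/30240 × (0.00000 − 0.00000) = 0.00000.

S_3 ≈ 8.42734e+06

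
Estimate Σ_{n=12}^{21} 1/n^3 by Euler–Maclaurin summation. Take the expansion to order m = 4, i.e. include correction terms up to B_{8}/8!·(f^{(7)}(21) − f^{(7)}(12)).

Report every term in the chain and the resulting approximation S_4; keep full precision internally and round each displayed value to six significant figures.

S_4 ≈ 0.00269252

∫_12^21 1/x^3 dx evaluates to 0.00233844.
Boundary: ½(f(12) + f(21)) = ½(0.000578704 + 0.000107980) = 0.000343342.
Running total after boundary: 0.00268178.
k=1: B_{2}/(2)! × [f^{(1)}(21) − f^{(1)}(12)] = 1/12 × (-1.54257e-05 − (-0.000144676)) = 1.07709e-05.
Partial sum through k=1: 0.00269255.
k=2: B_{4}/(4)! × [f^{(3)}(21) − f^{(3)}(12)] = −1/720 × (-6.99577e-07 − (-2.00939e-05)) = -2.69365e-08.
Partial sum through k=2: 0.00269252.
k=3: B_{6}/(6)! × [f^{(5)}(21) − f^{(5)}(12)] = 1/30240 × (-6.66264e-08 − (-5.86071e-06)) = 1.91603e-10.
Partial sum through k=3: 0.00269252.
k=4: B_{8}/(8)! × [f^{(7)}(21) − f^{(7)}(12)] = −1/1209600 × (-1.08778e-08 − (-2.93036e-06)) = -2.41359e-12.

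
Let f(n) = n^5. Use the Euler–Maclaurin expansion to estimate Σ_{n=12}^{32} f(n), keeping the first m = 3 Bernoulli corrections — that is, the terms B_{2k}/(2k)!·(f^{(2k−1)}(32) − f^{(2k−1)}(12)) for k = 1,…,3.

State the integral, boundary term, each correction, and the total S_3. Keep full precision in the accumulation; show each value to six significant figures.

∫_12^32 x^5 dx evaluates to 1.78459e+08.
½[f(12) + f(32)] = ½[248832 + 3.35544e+07] = 1.69016e+07.
So far: 1.95361e+08.
Order-1 term: 1/12 · (5.24288e+06 − 103680) = 428267.
After k=1: 1.95789e+08.
Order-2 term: −1/720 · (61440.0 − 8640.00) = -73.3333.
After k=2: 1.95789e+08.
Order-3 term: 1/30240 · (120.000 − 120.000) = 0.00000.

S_3 ≈ 1.95789e+08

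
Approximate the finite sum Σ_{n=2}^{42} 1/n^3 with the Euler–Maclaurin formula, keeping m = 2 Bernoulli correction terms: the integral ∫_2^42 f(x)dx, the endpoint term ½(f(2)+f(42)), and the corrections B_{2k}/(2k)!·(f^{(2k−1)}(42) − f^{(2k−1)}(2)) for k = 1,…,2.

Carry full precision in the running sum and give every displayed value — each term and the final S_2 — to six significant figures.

The integral term ∫_2^42 1/x^3 dx = 0.124717.
½[f(2) + f(42)] = ½[0.125000 + 1.34975e-05] = 0.0625067.
Running total after boundary: 0.187223.
k=1: B_{2}/(2)! × [f^{(1)}(42) − f^{(1)}(2)] = 1/12 × (-9.64104e-07 − (-0.187500)) = 0.0156249.
Running total after k=1: 0.202848.
k=2: B_{4}/(4)! × [f^{(3)}(42) − f^{(3)}(2)] = −1/720 × (-1.09309e-08 − (-0.937500)) = -0.00130208.

S_2 ≈ 0.201546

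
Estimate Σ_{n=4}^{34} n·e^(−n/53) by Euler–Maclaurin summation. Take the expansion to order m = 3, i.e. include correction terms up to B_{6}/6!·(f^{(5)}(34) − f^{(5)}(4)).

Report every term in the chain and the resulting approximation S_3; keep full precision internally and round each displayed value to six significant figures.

S_3 ≈ 384.463

∫_4^34 x·e^(−x/53) dx evaluates to 373.713.
½[f(4) + f(34)] = ½[3.70922 + 17.9009] = 10.8051.
Running total after boundary: 384.518.
k=1: B_{2}/(2)! × [f^{(1)}(34) − f^{(1)}(4)] = 1/12 × (0.188744 − 0.857321) = -0.0557147.
Partial sum through k=1: 384.463.
k=2: B_{4}/(4)! × [f^{(3)}(34) − f^{(3)}(4)] = −1/720 × (0.000442057 − 0.000965444) = 7.26926e-07.
Partial sum through k=2: 384.463.
k=3: B_{6}/(6)! × [f^{(5)}(34) − f^{(5)}(4)] = 1/30240 × (2.90823e-07 − 5.78741e-07) = -9.52110e-12.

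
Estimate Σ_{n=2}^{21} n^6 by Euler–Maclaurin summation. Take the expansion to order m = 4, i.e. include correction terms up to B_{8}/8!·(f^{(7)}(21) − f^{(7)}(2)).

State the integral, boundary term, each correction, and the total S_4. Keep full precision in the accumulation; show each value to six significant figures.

Integral: ∫_2^21 x^6 dx = 2.57298e+08.
Boundary: ½(f(2) + f(21)) = ½(64.0000 + 8.57661e+07) = 4.28831e+07.
Running total after boundary: 3.00181e+08.
k=1: B_{2}/(2)! × [f^{(1)}(21) − f^{(1)}(2)] = 1/12 × (2.45046e+07 − 192.000) = 2.04203e+06.
Running total after k=1: 3.02223e+08.
k=2: B_{4}/(4)! × [f^{(3)}(21) − f^{(3)}(2)] = −1/720 × (1.11132e+06 − 960.000) = -1542.17.
Running total after k=2: 3.02222e+08.
k=3: B_{6}/(6)! × [f^{(5)}(21) − f^{(5)}(2)] = 1/30240 × (15120.0 − 1440.00) = 0.452381.
Running total after k=3: 3.02222e+08.
k=4: B_{8}/(8)! × [f^{(7)}(21) − f^{(7)}(2)] = −1/1209600 × (0.00000 − 0.00000) = 0.00000.

S_4 ≈ 3.02222e+08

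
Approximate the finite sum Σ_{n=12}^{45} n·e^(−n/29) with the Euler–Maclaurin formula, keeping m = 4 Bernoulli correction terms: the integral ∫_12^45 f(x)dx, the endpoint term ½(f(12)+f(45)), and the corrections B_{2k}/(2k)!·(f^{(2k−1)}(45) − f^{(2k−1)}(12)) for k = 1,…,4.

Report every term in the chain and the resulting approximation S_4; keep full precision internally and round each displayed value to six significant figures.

Integral: ∫_12^45 x·e^(−x/29) dx = 331.393.
Endpoint term: (f(12) + f(45))/2 = (7.93365 + 9.53471)/2 = 8.73418.
Running total after boundary: 340.127.
k=1: B_{2}/(2)! × [f^{(1)}(45) − f^{(1)}(12)] = 1/12 × (-0.116901 − 0.387563) = -0.0420387.
Partial sum through k=1: 340.085.
k=2: B_{4}/(4)! × [f^{(3)}(45) − f^{(3)}(12)] = −1/720 × (0.000364880 − 0.00203310) = 2.31698e-06.
Partial sum through k=2: 340.085.
k=3: B_{6}/(6)! × [f^{(5)}(45) − f^{(5)}(12)] = 1/30240 × (1.03301e-06 − 4.28700e-06) = -1.07606e-10.
Partial sum through k=3: 340.085.
k=4: B_{8}/(8)! × [f^{(7)}(45) − f^{(7)}(12)] = −1/1209600 × (1.94073e-09 − 7.32048e-09) = 4.44754e-15.

S_4 ≈ 340.085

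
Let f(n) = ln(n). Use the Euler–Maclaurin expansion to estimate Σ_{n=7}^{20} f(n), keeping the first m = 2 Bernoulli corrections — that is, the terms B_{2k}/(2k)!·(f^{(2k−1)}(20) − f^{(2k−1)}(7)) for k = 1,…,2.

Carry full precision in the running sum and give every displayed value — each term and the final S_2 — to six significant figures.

The integral term ∫_7^20 ln(x) dx = 33.2933.
½[f(7) + f(20)] = ½[1.94591 + 2.99573] = 2.47082.
Running total after boundary: 35.7641.
Order-1 term: 1/12 · (0.0500000 − 0.142857) = -0.00773810.
Partial sum through k=1: 35.7564.
Order-2 term: −1/720 · (0.000250000 − 0.00583090) = 7.75126e-06.

S_2 ≈ 35.7564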